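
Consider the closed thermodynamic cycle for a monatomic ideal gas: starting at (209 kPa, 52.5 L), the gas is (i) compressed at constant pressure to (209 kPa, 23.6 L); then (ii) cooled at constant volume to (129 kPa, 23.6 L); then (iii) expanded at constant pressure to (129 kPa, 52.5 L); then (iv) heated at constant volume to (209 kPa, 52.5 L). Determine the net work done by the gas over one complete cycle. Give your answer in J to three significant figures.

Constant-volume legs do no work.
W(i) = (209)(23.6 − 52.5) = -6040 J; W(iii) = (129)(52.5 − 23.6) = 3728 J.
W_net = -6040 + 3728 = -2312 J (the counter-clockwise enclosed area).

W_net ≈ -2310 J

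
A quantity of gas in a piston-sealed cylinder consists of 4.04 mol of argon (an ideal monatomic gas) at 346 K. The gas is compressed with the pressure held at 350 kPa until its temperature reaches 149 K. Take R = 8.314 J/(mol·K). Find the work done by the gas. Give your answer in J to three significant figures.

W ≈ -6620 J

Isobaric: W = P ΔV = nR ΔT.
W = (4.04)(8.314)(149 − 346) = -6617 J.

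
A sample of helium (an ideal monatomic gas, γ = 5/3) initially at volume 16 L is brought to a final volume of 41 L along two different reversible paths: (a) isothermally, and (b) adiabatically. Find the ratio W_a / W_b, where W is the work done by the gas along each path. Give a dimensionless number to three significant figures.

Path (a) isothermal: W = P₁V₁ ln(V₂/V₁) → W_a/(P₁V₁) = 0.941.
Path (b) adiabatic: W = P₁V₁(1 − (V₁/V₂)^(γ−1))/(γ−1) → W_b/(P₁V₁) = 0.699.
W_a / W_b = 0.941 / 0.699 = 1.346.

W_a / W_b ≈ 1.35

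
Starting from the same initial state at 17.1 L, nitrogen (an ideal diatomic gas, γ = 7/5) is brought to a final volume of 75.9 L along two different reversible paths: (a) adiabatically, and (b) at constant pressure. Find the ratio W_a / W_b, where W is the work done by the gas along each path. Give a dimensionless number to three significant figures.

Path (a) adiabatic: W = P₁V₁(1 − (V₁/V₂)^(γ−1))/(γ−1) → W_a/(P₁V₁) = 1.123.
Path (b) isobaric: W = P₁(V₂ − V₁) → W_b/(P₁V₁) = 3.439.
W_a / W_b = 1.123 / 3.439 = 0.3265.

W_a / W_b ≈ 0.326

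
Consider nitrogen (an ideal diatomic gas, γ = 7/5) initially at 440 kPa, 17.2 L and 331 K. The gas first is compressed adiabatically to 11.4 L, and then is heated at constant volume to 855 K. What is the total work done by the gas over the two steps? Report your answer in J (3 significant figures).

Step 1 (adiabatic): W = (P₁V₁ − P₂V₂)/(γ−1) = (7568 − 8921)/0.4 = -3383 J.
Step 2 (isochoric): W = 0 (constant volume).
W_total = -3383 + 0 = -3383 J.

W_total ≈ -3380 J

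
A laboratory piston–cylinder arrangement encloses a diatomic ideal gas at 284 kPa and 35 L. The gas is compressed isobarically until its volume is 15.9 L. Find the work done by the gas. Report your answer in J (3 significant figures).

W ≈ -5420 J

Isobaric: W = P ΔV.
W = (284 kPa)(15.9 − 35 L) = (284)(-19.1) = -5424 J.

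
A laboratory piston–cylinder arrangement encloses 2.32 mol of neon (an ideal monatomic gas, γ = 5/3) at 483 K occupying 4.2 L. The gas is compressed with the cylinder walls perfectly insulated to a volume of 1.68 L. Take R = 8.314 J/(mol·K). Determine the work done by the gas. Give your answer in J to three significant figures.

Adiabatic: TV^(γ−1) = const with γ = 5/3.
T₂ = T₁ (V₁/V₂)^(γ−1) = 483 × (4.2/1.68)^0.667 = 483 × 1.842 = 889.7 K.
W_by = nCᵥ(T₁ − T₂) = (2.32)(12.47)(483 − 889.7) = -11767 J.

W ≈ -11800 J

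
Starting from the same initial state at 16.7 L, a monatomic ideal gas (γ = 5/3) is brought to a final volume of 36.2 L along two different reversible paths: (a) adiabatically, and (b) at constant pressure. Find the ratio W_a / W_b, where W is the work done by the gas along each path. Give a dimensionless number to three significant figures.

W_a / W_b ≈ 0.518

Path (a) adiabatic: W = P₁V₁(1 − (V₁/V₂)^(γ−1))/(γ−1) → W_a/(P₁V₁) = 0.6044.
Path (b) isobaric: W = P₁(V₂ − V₁) → W_b/(P₁V₁) = 1.168.
W_a / W_b = 0.6044 / 1.168 = 0.5176.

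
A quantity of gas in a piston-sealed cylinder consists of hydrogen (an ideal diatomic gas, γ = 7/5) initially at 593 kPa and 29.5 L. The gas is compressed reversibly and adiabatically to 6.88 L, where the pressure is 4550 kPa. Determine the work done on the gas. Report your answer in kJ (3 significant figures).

W ≈ 34.5 kJ

Adiabatic: W = (P₁V₁ − P₂V₂)/(γ − 1) with γ = 7/5.
P₁V₁ = 17494 J, P₂V₂ = 31304 J.
W = (17494 − 31304) / 0.4 = -34526 J.
Work on gas = −W_by = 34526 J.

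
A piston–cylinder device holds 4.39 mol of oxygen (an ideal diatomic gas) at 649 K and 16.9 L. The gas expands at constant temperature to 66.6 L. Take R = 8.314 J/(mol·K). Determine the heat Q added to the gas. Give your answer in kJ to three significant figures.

Isothermal ⇒ ΔU = 0, so Q = W = nRT ln(V₂/V₁).
Q = (4.39)(8.314)(649) ln(66.6/16.9) = 23688 × 1.371 = 32485 J.

Q ≈ 32.5 kJ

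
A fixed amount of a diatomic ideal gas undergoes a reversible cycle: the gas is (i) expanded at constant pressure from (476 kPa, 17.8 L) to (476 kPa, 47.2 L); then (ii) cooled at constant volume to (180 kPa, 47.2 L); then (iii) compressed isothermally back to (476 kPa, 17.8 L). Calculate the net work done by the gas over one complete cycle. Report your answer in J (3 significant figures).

Leg (i): W = PΔV = (476)(47.2 − 17.8) = 13994 J.
Leg (ii): W = 0.
Leg (iii): W = PᵢVᵢ ln(V_f/Vᵢ) = (8496) ln(17.8/47.2) = -8285 J.
W_net = 13994 − 8285 = 5709 J.

W_net ≈ 5710 J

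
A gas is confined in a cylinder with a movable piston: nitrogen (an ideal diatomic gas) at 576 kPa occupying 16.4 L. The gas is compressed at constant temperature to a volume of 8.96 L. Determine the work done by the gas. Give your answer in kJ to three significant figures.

Isothermal: W = nRT ln(V₂/V₁) = P₁V₁ ln(V₂/V₁).
P₁V₁ = (576 kPa)(16.4 L) = 9446 J.
W = 9446 × ln(8.96/16.4) = 9446 × -0.6045
W_by_gas = -5710 J.

W ≈ -5.71 kJ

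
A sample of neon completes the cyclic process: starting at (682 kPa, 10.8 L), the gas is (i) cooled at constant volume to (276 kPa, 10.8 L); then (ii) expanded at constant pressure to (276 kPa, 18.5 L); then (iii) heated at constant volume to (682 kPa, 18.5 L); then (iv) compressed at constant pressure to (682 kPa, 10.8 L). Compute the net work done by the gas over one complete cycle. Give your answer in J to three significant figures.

Constant-volume legs do no work.
W(ii) = (276)(18.5 − 10.8) = 2125 J; W(iv) = (682)(10.8 − 18.5) = -5251 J.
W_net = 2125 − 5251 = -3126 J (the counter-clockwise enclosed area).

W_net ≈ -3130 J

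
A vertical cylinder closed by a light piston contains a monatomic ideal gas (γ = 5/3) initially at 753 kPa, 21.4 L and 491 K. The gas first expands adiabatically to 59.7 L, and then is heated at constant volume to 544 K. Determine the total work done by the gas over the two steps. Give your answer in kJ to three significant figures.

W_total ≈ 12.0 kJ

Step 1 (adiabatic): W = (P₁V₁ − P₂V₂)/(γ−1) = (16114 − 8131)/0.667 = 11974 J.
Step 2 (isochoric): W = 0 (constant volume).
W_total = 11974 + 0 = 11974 J.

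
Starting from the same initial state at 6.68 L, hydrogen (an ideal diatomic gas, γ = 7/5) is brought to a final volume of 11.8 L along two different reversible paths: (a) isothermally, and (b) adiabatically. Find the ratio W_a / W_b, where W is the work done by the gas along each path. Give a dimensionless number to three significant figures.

W_a / W_b ≈ 1.12

Path (a) isothermal: W = P₁V₁ ln(V₂/V₁) → W_a/(P₁V₁) = 0.569.
Path (b) adiabatic: W = P₁V₁(1 − (V₁/V₂)^(γ−1))/(γ−1) → W_b/(P₁V₁) = 0.5089.
W_a / W_b = 0.569 / 0.5089 = 1.118.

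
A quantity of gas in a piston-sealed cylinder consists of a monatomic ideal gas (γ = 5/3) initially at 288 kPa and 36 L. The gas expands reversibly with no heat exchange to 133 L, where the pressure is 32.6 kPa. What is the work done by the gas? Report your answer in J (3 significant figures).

W ≈ 9050 J

Adiabatic: W = (P₁V₁ − P₂V₂)/(γ − 1) with γ = 5/3.
P₁V₁ = 10368 J, P₂V₂ = 4336 J.
W = (10368 − 4336) / 0.6667 = 9048 J.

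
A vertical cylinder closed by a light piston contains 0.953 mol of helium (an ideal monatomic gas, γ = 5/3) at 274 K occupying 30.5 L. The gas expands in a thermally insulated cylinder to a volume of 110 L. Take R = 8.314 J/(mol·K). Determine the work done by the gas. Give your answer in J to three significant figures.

W ≈ 1870 J

Adiabatic: TV^(γ−1) = const with γ = 5/3.
T₂ = T₁ (V₁/V₂)^(γ−1) = 274 × (30.5/110)^0.667 = 274 × 0.4252 = 116.5 K.
W_by = nCᵥ(T₁ − T₂) = (0.953)(12.47)(274 − 116.5) = 1872 J.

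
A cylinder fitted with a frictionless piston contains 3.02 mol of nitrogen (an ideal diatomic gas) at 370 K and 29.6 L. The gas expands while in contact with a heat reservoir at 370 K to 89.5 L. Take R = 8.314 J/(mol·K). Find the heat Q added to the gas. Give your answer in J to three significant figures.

Q ≈ 10300 J

Isothermal ⇒ ΔU = 0, so Q = W = nRT ln(V₂/V₁).
Q = (3.02)(8.314)(370) ln(89.5/29.6) = 9290 × 1.106 = 10279 J.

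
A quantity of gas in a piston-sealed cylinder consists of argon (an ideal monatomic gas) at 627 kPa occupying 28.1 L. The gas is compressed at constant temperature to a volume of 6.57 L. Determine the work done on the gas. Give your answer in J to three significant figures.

W ≈ 25600 J

Isothermal: W = nRT ln(V₂/V₁) = P₁V₁ ln(V₂/V₁).
P₁V₁ = (627 kPa)(28.1 L) = 17619 J.
W = 17619 × ln(6.57/28.1) = 17619 × -1.453
W_by_gas = -25604 J; work on gas = −W_by = 25604 J.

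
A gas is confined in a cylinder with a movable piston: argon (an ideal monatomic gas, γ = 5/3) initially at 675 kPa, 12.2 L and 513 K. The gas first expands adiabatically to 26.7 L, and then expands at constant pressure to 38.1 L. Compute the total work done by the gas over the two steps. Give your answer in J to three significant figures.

Step 1 (adiabatic): W = (P₁V₁ − P₂V₂)/(γ−1) = (8235 − 4885)/0.667 = 5024 J.
After step 1: P = 183 kPa, V = 26.7 L, T = 304.3 K.
Step 2 (isobaric): W = PΔV = (183 kPa)(38.1 − 26.7 L) = 2086 J.
W_total = 5024 + 2086 = 7110 J.

W_total ≈ 7110 J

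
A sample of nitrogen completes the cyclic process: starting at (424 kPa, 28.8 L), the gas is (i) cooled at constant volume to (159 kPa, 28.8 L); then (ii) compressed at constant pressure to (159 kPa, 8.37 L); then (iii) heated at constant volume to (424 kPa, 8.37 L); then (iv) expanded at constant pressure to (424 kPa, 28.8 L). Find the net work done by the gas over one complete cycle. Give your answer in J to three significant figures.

Constant-volume legs do no work.
W(ii) = (159)(8.37 − 28.8) = -3248 J; W(iv) = (424)(28.8 − 8.37) = 8662 J.
W_net = -3248 + 8662 = 5414 J (the clockwise enclosed area).

W_net ≈ 5410 J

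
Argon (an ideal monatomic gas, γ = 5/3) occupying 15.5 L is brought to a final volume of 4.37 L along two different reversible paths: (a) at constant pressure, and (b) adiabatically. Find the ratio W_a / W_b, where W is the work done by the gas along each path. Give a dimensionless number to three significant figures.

W_a / W_b ≈ 0.361

Path (a) isobaric: W = P₁(V₂ − V₁) → W_a/(P₁V₁) = -0.7181.
Path (b) adiabatic: W = P₁V₁(1 − (V₁/V₂)^(γ−1))/(γ−1) → W_b/(P₁V₁) = -1.989.
W_a / W_b = -0.7181 / -1.989 = 0.3611.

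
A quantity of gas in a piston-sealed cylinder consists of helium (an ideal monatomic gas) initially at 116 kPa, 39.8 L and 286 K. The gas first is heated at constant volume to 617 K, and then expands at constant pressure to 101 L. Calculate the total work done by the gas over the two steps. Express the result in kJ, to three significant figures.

Step 1 (isochoric): W = 0 (constant volume).
After step 1: P = 250.3 kPa (V unchanged).
Step 2 (isobaric): W = PΔV = (250.3 kPa)(101 − 39.8 L) = 15315 J.
W_total = 0 + 15315 = 15315 J.

W_total ≈ 15.3 kJ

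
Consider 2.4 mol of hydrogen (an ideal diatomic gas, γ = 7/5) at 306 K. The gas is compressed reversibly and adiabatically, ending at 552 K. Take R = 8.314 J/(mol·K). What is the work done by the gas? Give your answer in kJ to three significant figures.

Adiabatic ⇒ Q = 0, so W_by = −ΔU = nCᵥ(T₁ − T₂).
Cᵥ = 5R/2 = 20.79 J/(mol·K).
W = (2.4)(20.79)(306 − 552) = -12271 J.

W ≈ -12.3 kJ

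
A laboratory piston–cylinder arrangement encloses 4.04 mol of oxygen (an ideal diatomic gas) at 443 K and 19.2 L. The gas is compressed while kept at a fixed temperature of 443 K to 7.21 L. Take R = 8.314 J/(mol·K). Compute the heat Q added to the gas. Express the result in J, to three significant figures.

Isothermal ⇒ ΔU = 0, so Q = W = nRT ln(V₂/V₁).
Q = (4.04)(8.314)(443) ln(7.21/19.2) = 14880 × -0.9794 = -14574 J.

Q ≈ -14600 J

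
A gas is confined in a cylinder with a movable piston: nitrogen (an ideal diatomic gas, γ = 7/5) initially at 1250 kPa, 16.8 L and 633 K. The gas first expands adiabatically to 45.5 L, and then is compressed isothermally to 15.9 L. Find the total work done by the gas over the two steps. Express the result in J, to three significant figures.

W_total ≈ 2430 J

Step 1 (adiabatic): W = (P₁V₁ − P₂V₂)/(γ−1) = (21000 − 14097)/0.4 = 17257 J.
After step 1: P = 309.8 kPa, V = 45.5 L, T = 424.9 K.
Step 2 (isothermal): W = P₁V₁ ln(V₂/V₁) = (14097) ln(15.9/45.5) = -14822 J.
W_total = 17257 − 14822 = 2435 J.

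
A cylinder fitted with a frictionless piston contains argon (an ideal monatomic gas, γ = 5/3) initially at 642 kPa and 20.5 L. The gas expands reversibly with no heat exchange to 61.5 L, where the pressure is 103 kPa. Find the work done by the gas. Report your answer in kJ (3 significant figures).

Adiabatic: W = (P₁V₁ − P₂V₂)/(γ − 1) with γ = 5/3.
P₁V₁ = 13161 J, P₂V₂ = 6334 J.
W = (13161 − 6334) / 0.6667 = 10240 J.

W ≈ 10.2 kJ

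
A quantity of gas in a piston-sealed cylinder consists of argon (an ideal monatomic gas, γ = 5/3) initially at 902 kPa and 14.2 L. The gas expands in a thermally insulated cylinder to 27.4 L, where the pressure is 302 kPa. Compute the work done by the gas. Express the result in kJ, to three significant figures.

Adiabatic: W = (P₁V₁ − P₂V₂)/(γ − 1) with γ = 5/3.
P₁V₁ = 12808 J, P₂V₂ = 8275 J.
W = (12808 − 8275) / 0.6667 = 6800 J.

W ≈ 6.80 kJ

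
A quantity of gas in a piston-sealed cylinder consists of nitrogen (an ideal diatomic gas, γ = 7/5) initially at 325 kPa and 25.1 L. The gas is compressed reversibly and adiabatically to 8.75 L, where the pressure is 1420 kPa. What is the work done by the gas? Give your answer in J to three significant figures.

Adiabatic: W = (P₁V₁ − P₂V₂)/(γ − 1) with γ = 7/5.
P₁V₁ = 8158 J, P₂V₂ = 12425 J.
W = (8158 − 12425) / 0.4 = -10669 J.

W ≈ -10700 J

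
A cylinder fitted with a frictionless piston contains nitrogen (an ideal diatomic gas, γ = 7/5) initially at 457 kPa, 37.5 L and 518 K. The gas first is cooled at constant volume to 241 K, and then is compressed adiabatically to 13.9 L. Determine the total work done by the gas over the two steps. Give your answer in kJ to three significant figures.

W_total ≈ -9.71 kJ

Step 1 (isochoric): W = 0 (constant volume).
After step 1: P = 212.6 kPa (V unchanged).
Step 2 (adiabatic): W = (P₁V₁ − P₂V₂)/(γ−1) = (7973 − 11859)/0.4 = -9714 J.
W_total = 0 − 9714 = -9714 J.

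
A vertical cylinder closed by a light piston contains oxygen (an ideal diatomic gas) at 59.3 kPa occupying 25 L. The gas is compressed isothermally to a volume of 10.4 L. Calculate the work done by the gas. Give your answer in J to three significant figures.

W ≈ -1300 J

Isothermal: W = nRT ln(V₂/V₁) = P₁V₁ ln(V₂/V₁).
P₁V₁ = (59.3 kPa)(25 L) = 1482 J.
W = 1482 × ln(10.4/25) = 1482 × -0.8771
W_by_gas = -1300 J.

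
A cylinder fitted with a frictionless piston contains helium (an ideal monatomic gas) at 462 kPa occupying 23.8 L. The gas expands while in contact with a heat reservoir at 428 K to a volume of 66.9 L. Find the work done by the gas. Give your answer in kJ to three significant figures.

Isothermal: W = nRT ln(V₂/V₁) = P₁V₁ ln(V₂/V₁).
P₁V₁ = (462 kPa)(23.8 L) = 10996 J.
W = 10996 × ln(66.9/23.8) = 10996 × 1.034
W_by_gas = 11364 J.

W ≈ 11.4 kJ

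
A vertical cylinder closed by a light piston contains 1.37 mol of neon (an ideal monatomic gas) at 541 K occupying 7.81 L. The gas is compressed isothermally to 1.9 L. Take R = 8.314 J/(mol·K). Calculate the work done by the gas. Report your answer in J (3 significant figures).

W ≈ -8710 J

Isothermal: W = nRT ln(V₂/V₁).
W = (1.37)(8.314)(541) × ln(1.9/7.81)
  = 6162 × -1.414
W_by_gas = -8710 J.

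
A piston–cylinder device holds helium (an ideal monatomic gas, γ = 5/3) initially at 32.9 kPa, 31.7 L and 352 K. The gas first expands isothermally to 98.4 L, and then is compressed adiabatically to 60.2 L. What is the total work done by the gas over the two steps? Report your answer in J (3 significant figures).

Step 1 (isothermal): W = P₁V₁ ln(V₂/V₁) = (1043) ln(98.4/31.7) = 1181 J.
After step 1: P = 10.6 kPa, V = 98.4 L, T = 352 K.
Step 2 (adiabatic): W = (P₁V₁ − P₂V₂)/(γ−1) = (1043 − 1447)/0.667 = -606.4 J.
W_total = 1181 − 606.4 = 575 J.

W_total ≈ 575 J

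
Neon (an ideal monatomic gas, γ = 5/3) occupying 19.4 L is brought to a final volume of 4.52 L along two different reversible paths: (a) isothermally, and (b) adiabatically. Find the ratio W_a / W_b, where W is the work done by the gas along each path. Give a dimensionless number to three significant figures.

W_a / W_b ≈ 0.592

Path (a) isothermal: W = P₁V₁ ln(V₂/V₁) → W_a/(P₁V₁) = -1.457.
Path (b) adiabatic: W = P₁V₁(1 − (V₁/V₂)^(γ−1))/(γ−1) → W_b/(P₁V₁) = -2.462.
W_a / W_b = -1.457 / -2.462 = 0.5918.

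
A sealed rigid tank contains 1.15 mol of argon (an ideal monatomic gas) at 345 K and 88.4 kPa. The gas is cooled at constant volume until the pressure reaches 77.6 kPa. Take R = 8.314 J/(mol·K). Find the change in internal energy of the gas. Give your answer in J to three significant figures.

ΔU ≈ -604 J

Constant volume ⇒ W = 0, so Q = ΔU = nCᵥΔT with Cᵥ = 3R/2 = 12.47 J/(mol·K).
At constant V, T₂/T₁ = P₂/P₁ ⇒ ΔT = T₁(P₂/P₁ − 1) = 345·(77.6/88.4 − 1) = -42.15 K.
ΔU = (1.15)(12.47)(-42.15) = -604.5 J.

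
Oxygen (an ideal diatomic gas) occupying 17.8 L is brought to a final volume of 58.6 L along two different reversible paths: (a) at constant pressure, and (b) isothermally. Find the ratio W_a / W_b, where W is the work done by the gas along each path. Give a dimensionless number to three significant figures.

W_a / W_b ≈ 1.92

Path (a) isobaric: W = P₁(V₂ − V₁) → W_a/(P₁V₁) = 2.292.
Path (b) isothermal: W = P₁V₁ ln(V₂/V₁) → W_b/(P₁V₁) = 1.192.
W_a / W_b = 2.292 / 1.192 = 1.924.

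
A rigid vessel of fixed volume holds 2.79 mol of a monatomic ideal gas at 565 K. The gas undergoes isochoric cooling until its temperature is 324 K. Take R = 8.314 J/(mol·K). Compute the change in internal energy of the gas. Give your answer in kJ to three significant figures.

ΔU ≈ -8.39 kJ

Constant volume ⇒ W = 0, so Q = ΔU = nCᵥΔT with Cᵥ = 3R/2 = 12.47 J/(mol·K).
ΔU = (2.79)(12.47)(324 − 565) = -8385 J.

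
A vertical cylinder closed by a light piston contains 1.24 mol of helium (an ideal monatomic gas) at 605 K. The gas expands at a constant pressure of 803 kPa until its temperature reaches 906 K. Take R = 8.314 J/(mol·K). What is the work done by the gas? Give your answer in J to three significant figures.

W ≈ 3100 J

Isobaric: W = P ΔV = nR ΔT.
W = (1.24)(8.314)(906 − 605) = 3103 J.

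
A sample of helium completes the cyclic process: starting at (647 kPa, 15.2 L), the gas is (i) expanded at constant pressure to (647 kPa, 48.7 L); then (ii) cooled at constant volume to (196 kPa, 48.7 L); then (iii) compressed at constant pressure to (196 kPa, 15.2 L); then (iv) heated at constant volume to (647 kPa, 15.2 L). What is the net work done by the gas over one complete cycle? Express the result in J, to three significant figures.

Constant-volume legs do no work.
W(i) = (647)(48.7 − 15.2) = 21674 J; W(iii) = (196)(15.2 − 48.7) = -6566 J.
W_net = 21674 − 6566 = 15108 J (the clockwise enclosed area).

W_net ≈ 15100 J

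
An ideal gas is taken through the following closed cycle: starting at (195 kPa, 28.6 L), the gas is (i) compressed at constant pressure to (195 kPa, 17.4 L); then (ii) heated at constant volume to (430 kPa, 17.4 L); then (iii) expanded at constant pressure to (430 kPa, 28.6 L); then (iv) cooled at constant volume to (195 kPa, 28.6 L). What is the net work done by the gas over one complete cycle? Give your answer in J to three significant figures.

W_net ≈ 2630 J

Constant-volume legs do no work.
W(i) = (195)(17.4 − 28.6) = -2184 J; W(iii) = (430)(28.6 − 17.4) = 4816 J.
W_net = -2184 + 4816 = 2632 J (the clockwise enclosed area).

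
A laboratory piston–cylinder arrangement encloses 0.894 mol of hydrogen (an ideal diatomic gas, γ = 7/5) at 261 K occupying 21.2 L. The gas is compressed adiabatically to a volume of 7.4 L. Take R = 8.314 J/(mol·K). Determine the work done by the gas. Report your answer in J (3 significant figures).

W ≈ -2540 J

Adiabatic: TV^(γ−1) = const with γ = 7/5.
T₂ = T₁ (V₁/V₂)^(γ−1) = 261 × (21.2/7.4)^0.4 = 261 × 1.523 = 397.6 K.
W_by = nCᵥ(T₁ − T₂) = (0.894)(20.79)(261 − 397.6) = -2539 J.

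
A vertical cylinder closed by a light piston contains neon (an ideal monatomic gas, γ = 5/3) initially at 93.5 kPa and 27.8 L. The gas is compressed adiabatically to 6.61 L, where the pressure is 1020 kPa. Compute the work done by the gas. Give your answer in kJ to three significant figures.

Adiabatic: W = (P₁V₁ − P₂V₂)/(γ − 1) with γ = 5/3.
P₁V₁ = 2599 J, P₂V₂ = 6742 J.
W = (2599 − 6742) / 0.6667 = -6214 J.

W ≈ -6.21 kJ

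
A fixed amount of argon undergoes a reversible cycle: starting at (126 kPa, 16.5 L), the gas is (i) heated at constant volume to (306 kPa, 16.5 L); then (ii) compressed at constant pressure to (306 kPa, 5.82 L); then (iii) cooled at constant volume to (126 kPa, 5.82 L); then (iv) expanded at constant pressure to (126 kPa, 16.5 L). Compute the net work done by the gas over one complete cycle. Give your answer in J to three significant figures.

Constant-volume legs do no work.
W(ii) = (306)(5.82 − 16.5) = -3268 J; W(iv) = (126)(16.5 − 5.82) = 1346 J.
W_net = -3268 + 1346 = -1922 J (the counter-clockwise enclosed area).

W_net ≈ -1920 J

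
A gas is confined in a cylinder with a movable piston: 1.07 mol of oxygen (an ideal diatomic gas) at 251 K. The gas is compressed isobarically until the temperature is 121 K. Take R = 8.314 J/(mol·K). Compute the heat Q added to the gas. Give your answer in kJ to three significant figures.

Isobaric: W = nRΔT = (1.07)(8.314)(-130) = -1156 J.
ΔU = nCᵥΔT with Cᵥ = 5R/2: ΔU = (1.07)(20.79)(-130) = -2891 J.
Q = ΔU + W = -2891 − 1156 = -4048 J.

Q ≈ -4.05 kJ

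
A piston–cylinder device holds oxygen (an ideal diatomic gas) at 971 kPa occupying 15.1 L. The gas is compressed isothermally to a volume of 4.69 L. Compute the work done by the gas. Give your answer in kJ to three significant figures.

W ≈ -17.1 kJ

Isothermal: W = nRT ln(V₂/V₁) = P₁V₁ ln(V₂/V₁).
P₁V₁ = (971 kPa)(15.1 L) = 14662 J.
W = 14662 × ln(4.69/15.1) = 14662 × -1.169
W_by_gas = -17144 J.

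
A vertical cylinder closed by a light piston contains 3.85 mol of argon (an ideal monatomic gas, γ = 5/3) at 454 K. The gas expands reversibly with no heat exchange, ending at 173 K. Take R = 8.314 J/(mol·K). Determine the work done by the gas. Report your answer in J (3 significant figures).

W ≈ 13500 J

Adiabatic ⇒ Q = 0, so W_by = −ΔU = nCᵥ(T₁ − T₂).
Cᵥ = 3R/2 = 12.47 J/(mol·K).
W = (3.85)(12.47)(454 − 173) = 13492 J.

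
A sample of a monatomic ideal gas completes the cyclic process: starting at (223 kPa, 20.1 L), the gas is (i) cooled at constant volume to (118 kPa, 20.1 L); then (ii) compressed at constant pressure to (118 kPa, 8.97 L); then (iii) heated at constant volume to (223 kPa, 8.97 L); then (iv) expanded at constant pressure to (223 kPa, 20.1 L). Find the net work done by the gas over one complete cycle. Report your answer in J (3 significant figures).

Constant-volume legs do no work.
W(ii) = (118)(8.97 − 20.1) = -1313 J; W(iv) = (223)(20.1 − 8.97) = 2482 J.
W_net = -1313 + 2482 = 1169 J (the clockwise enclosed area).

W_net ≈ 1170 J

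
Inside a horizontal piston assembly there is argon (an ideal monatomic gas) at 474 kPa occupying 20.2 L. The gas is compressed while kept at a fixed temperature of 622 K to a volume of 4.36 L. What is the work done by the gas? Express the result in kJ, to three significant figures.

W ≈ -14.7 kJ

Isothermal: W = nRT ln(V₂/V₁) = P₁V₁ ln(V₂/V₁).
P₁V₁ = (474 kPa)(20.2 L) = 9575 J.
W = 9575 × ln(4.36/20.2) = 9575 × -1.533
W_by_gas = -14680 J.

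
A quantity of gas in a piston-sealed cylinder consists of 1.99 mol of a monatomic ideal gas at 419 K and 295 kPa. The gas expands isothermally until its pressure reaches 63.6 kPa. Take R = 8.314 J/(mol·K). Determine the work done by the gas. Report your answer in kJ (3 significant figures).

W ≈ 10.6 kJ

Isothermal process: W = nRT ln(V₂/V₁) = nRT ln(P₁/P₂).
W = (1.99)(8.314)(419) × ln(295/63.6)
  = 6932 × ln(4.638) = 6932 × 1.534
W_by_gas = 10637 J.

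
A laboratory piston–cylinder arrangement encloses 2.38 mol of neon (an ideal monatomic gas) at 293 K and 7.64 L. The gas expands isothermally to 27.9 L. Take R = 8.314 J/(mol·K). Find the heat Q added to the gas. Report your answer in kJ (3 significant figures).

Isothermal ⇒ ΔU = 0, so Q = W = nRT ln(V₂/V₁).
Q = (2.38)(8.314)(293) ln(27.9/7.64) = 5798 × 1.295 = 7509 J.

Q ≈ 7.51 kJ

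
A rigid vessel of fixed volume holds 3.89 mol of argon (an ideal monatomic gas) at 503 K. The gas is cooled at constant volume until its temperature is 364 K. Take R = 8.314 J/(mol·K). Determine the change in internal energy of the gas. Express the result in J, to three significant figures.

ΔU ≈ -6740 J

Constant volume ⇒ W = 0, so Q = ΔU = nCᵥΔT with Cᵥ = 3R/2 = 12.47 J/(mol·K).
ΔU = (3.89)(12.47)(364 − 503) = -6743 J.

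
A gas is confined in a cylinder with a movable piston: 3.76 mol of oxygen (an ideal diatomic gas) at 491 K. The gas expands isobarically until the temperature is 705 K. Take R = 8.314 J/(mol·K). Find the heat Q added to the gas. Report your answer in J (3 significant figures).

Q ≈ 23400 J

Isobaric: W = nRΔT = (3.76)(8.314)(214) = 6690 J.
ΔU = nCᵥΔT with Cᵥ = 5R/2: ΔU = (3.76)(20.79)(214) = 16724 J.
Q = ΔU + W = 16724 + 6690 = 23414 J.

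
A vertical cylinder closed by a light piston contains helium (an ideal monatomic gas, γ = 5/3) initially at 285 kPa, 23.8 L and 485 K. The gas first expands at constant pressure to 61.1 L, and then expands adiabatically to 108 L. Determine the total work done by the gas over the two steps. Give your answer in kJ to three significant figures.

Step 1 (isobaric): W = PΔV = (285 kPa)(61.1 − 23.8 L) = 10630 J.
After step 1: P = 285 kPa, V = 61.1 L, T = 1245 K.
Step 2 (adiabatic): W = (P₁V₁ − P₂V₂)/(γ−1) = (17414 − 11911)/0.667 = 8253 J.
W_total = 10630 + 8253 = 18884 J.

W_total ≈ 18.9 kJ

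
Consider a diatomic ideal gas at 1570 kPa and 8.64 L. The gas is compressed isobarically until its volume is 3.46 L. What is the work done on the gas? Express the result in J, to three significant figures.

W ≈ 8130 J

Isobaric: W = P ΔV.
W = (1570 kPa)(3.46 − 8.64 L) = (1570)(-5.18) = -8133 J.
Work on gas = −W_by = 8133 J.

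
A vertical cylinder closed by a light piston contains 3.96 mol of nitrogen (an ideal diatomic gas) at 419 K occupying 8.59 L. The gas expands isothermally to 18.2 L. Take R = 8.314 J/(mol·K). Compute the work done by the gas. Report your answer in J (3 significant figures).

W ≈ 10400 J

Isothermal: W = nRT ln(V₂/V₁).
W = (3.96)(8.314)(419) × ln(18.2/8.59)
  = 13795 × 0.7508
W_by_gas = 10358 J.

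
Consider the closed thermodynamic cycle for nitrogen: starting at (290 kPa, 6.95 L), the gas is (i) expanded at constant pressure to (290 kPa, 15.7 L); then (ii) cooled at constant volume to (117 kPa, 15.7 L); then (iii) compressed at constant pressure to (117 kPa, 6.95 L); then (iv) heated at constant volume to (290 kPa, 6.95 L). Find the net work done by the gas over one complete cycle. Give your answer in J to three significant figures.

Constant-volume legs do no work.
W(i) = (290)(15.7 − 6.95) = 2538 J; W(iii) = (117)(6.95 − 15.7) = -1024 J.
W_net = 2538 − 1024 = 1514 J (the clockwise enclosed area).

W_net ≈ 1510 J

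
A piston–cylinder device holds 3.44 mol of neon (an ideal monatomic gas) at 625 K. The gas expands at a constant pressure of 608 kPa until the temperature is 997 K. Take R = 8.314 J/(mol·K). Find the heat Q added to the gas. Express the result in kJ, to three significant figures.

Q ≈ 26.6 kJ

Isobaric: W = nRΔT = (3.44)(8.314)(372) = 10639 J.
ΔU = nCᵥΔT with Cᵥ = 3R/2: ΔU = (3.44)(12.47)(372) = 15959 J.
Q = ΔU + W = 15959 + 10639 = 26598 J.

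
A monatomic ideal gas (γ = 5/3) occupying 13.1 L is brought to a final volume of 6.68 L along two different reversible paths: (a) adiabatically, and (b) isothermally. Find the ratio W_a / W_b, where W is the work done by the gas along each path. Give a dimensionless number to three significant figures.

Path (a) adiabatic: W = P₁V₁(1 − (V₁/V₂)^(γ−1))/(γ−1) → W_a/(P₁V₁) = -0.8501.
Path (b) isothermal: W = P₁V₁ ln(V₂/V₁) → W_b/(P₁V₁) = -0.6735.
W_a / W_b = -0.8501 / -0.6735 = 1.262.

W_a / W_b ≈ 1.26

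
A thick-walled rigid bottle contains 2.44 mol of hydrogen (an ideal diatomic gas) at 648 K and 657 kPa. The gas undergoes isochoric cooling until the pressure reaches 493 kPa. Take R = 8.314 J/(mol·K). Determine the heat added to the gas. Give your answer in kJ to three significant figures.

Constant volume ⇒ W = 0, so Q = ΔU = nCᵥΔT with Cᵥ = 5R/2 = 20.79 J/(mol·K).
At constant V, T₂/T₁ = P₂/P₁ ⇒ ΔT = T₁(P₂/P₁ − 1) = 648·(493/657 − 1) = -161.8 K.
ΔU = (2.44)(20.79)(-161.8) = -8203 J.

Q ≈ -8.20 kJ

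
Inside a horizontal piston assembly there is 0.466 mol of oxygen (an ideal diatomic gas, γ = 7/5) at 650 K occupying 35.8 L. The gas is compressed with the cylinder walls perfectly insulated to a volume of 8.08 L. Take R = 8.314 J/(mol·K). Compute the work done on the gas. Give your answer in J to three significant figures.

Adiabatic: TV^(γ−1) = const with γ = 7/5.
T₂ = T₁ (V₁/V₂)^(γ−1) = 650 × (35.8/8.08)^0.4 = 650 × 1.814 = 1179 K.
W_by = nCᵥ(T₁ − T₂) = (0.466)(20.79)(650 − 1179) = -5123 J.
Work on gas = −W_by = 5123 J.

W ≈ 5120 J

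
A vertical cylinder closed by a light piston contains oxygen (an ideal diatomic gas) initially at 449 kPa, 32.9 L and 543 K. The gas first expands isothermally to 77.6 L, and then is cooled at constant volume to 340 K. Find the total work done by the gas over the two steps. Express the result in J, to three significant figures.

W_total ≈ 12700 J

Step 1 (isothermal): W = P₁V₁ ln(V₂/V₁) = (14772) ln(77.6/32.9) = 12676 J.
Step 2 (isochoric): W = 0 (constant volume).
W_total = 12676 + 0 = 12676 J.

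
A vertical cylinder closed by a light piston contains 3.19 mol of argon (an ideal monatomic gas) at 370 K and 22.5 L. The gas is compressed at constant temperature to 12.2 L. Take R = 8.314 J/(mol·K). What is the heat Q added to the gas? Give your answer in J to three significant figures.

Isothermal ⇒ ΔU = 0, so Q = W = nRT ln(V₂/V₁).
Q = (3.19)(8.314)(370) ln(12.2/22.5) = 9813 × -0.6121 = -6006 J.

Q ≈ -6010 J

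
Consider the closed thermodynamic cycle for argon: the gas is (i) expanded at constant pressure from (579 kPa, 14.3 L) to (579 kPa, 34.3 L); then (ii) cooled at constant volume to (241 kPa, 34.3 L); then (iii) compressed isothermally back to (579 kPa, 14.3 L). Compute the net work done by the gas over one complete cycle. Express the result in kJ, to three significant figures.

Leg (i): W = PΔV = (579)(34.3 − 14.3) = 11580 J.
Leg (ii): W = 0.
Leg (iii): W = PᵢVᵢ ln(V_f/Vᵢ) = (8266) ln(14.3/34.3) = -7232 J.
W_net = 11580 − 7232 = 4348 J.

W_net ≈ 4.35 kJ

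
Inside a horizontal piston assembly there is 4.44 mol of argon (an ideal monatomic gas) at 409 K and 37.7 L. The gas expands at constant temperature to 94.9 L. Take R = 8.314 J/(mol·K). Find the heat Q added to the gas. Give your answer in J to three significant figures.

Q ≈ 13900 J

Isothermal ⇒ ΔU = 0, so Q = W = nRT ln(V₂/V₁).
Q = (4.44)(8.314)(409) ln(94.9/37.7) = 15098 × 0.9232 = 13938 J.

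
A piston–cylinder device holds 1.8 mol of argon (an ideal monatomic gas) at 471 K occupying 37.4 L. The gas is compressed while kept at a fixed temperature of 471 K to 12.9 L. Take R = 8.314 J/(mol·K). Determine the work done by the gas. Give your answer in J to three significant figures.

W ≈ -7500 J

Isothermal: W = nRT ln(V₂/V₁).
W = (1.8)(8.314)(471) × ln(12.9/37.4)
  = 7049 × -1.064
W_by_gas = -7503 J.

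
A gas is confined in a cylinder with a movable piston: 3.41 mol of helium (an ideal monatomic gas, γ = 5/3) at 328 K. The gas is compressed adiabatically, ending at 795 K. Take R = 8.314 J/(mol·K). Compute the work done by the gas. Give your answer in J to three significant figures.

Adiabatic ⇒ Q = 0, so W_by = −ΔU = nCᵥ(T₁ − T₂).
Cᵥ = 3R/2 = 12.47 J/(mol·K).
W = (3.41)(12.47)(328 − 795) = -19860 J.

W ≈ -19900 J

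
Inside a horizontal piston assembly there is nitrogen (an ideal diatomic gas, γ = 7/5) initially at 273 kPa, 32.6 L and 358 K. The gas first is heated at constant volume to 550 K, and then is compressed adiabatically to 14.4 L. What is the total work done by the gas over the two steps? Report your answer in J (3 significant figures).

Step 1 (isochoric): W = 0 (constant volume).
After step 1: P = 419.4 kPa (V unchanged).
Step 2 (adiabatic): W = (P₁V₁ − P₂V₂)/(γ−1) = (13673 − 18958)/0.4 = -13214 J.
W_total = 0 − 13214 = -13214 J.

W_total ≈ -13200 J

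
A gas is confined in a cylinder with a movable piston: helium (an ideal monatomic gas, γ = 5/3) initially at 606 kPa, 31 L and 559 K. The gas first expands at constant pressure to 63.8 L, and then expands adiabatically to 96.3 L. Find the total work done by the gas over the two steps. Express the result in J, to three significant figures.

Step 1 (isobaric): W = PΔV = (606 kPa)(63.8 − 31 L) = 19877 J.
After step 1: P = 606 kPa, V = 63.8 L, T = 1150 K.
Step 2 (adiabatic): W = (P₁V₁ − P₂V₂)/(γ−1) = (38663 − 29383)/0.667 = 13920 J.
W_total = 19877 + 13920 = 33797 J.

W_total ≈ 33800 J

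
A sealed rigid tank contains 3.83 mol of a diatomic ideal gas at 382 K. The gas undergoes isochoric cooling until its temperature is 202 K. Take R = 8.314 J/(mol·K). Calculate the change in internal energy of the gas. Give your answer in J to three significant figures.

ΔU ≈ -14300 J

Constant volume ⇒ W = 0, so Q = ΔU = nCᵥΔT with Cᵥ = 5R/2 = 20.79 J/(mol·K).
ΔU = (3.83)(20.79)(202 − 382) = -14329 J.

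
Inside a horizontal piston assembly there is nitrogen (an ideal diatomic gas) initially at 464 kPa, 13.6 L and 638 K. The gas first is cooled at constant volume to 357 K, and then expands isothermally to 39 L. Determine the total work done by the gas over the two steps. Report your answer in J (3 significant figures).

Step 1 (isochoric): W = 0 (constant volume).
After step 1: P = 259.6 kPa (V unchanged).
Step 2 (isothermal): W = P₁V₁ ln(V₂/V₁) = (3531) ln(39/13.6) = 3720 J.
W_total = 0 + 3720 = 3720 J.

W_total ≈ 3720 J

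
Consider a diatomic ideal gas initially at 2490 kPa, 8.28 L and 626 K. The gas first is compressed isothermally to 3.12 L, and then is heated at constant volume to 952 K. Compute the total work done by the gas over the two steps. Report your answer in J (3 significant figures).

W_total ≈ -20100 J

Step 1 (isothermal): W = P₁V₁ ln(V₂/V₁) = (20617) ln(3.12/8.28) = -20123 J.
Step 2 (isochoric): W = 0 (constant volume).
W_total = -20123 + 0 = -20123 J.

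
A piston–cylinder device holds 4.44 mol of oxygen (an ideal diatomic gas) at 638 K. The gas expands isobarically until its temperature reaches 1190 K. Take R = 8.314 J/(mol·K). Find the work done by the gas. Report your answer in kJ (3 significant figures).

W ≈ 20.4 kJ

Isobaric: W = P ΔV = nR ΔT.
W = (4.44)(8.314)(1190 − 638) = 20377 J.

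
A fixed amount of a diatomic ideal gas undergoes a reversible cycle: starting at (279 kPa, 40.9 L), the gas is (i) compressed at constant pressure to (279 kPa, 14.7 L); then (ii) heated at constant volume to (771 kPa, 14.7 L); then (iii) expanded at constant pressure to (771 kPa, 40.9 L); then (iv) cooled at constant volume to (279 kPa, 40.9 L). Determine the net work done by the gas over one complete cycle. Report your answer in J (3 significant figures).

Constant-volume legs do no work.
W(i) = (279)(14.7 − 40.9) = -7310 J; W(iii) = (771)(40.9 − 14.7) = 20200 J.
W_net = -7310 + 20200 = 12890 J (the clockwise enclosed area).

W_net ≈ 12900 J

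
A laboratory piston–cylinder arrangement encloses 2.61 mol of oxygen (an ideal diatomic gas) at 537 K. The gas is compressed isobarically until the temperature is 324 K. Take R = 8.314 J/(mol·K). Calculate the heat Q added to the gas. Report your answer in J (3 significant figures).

Isobaric: W = nRΔT = (2.61)(8.314)(-213) = -4622 J.
ΔU = nCᵥΔT with Cᵥ = 5R/2: ΔU = (2.61)(20.79)(-213) = -11555 J.
Q = ΔU + W = -11555 − 4622 = -16177 J.

Q ≈ -16200 J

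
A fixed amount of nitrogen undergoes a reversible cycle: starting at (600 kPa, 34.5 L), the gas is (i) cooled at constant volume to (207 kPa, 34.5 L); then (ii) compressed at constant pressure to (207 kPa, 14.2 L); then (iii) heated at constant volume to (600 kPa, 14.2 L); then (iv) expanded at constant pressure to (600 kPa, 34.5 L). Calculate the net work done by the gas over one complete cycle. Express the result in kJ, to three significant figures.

Constant-volume legs do no work.
W(ii) = (207)(14.2 − 34.5) = -4202 J; W(iv) = (600)(34.5 − 14.2) = 12180 J.
W_net = -4202 + 12180 = 7978 J (the clockwise enclosed area).

W_net ≈ 7.98 kJ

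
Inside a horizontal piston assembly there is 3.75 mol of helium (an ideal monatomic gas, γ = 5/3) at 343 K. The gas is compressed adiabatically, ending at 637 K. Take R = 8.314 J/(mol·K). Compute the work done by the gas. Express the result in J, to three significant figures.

W ≈ -13700 J

Adiabatic ⇒ Q = 0, so W_by = −ΔU = nCᵥ(T₁ − T₂).
Cᵥ = 3R/2 = 12.47 J/(mol·K).
W = (3.75)(12.47)(343 − 637) = -13749 J.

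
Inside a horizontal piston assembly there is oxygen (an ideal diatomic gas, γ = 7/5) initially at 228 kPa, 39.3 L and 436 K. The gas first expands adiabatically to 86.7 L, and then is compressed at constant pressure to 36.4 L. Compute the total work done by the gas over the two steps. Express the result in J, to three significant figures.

W_total ≈ 2290 J

Step 1 (adiabatic): W = (P₁V₁ − P₂V₂)/(γ−1) = (8960 − 6529)/0.4 = 6077 J.
After step 1: P = 75.31 kPa, V = 86.7 L, T = 317.7 K.
Step 2 (isobaric): W = PΔV = (75.31 kPa)(36.4 − 86.7 L) = -3788 J.
W_total = 6077 − 3788 = 2289 J.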